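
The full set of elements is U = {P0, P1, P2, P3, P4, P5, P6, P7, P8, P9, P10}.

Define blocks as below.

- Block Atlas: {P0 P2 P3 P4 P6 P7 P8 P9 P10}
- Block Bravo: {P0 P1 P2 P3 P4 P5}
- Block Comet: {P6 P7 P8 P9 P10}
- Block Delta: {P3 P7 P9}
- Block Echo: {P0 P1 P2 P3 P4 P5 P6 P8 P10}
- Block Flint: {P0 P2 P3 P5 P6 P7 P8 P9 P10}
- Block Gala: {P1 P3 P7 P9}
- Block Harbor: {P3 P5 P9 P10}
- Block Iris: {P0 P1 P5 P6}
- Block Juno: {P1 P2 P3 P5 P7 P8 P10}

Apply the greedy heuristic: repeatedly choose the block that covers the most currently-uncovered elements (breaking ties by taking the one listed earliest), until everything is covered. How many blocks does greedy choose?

Greedy: pick Atlas (covers 9 new) → pick Bravo (covers 2 new). Total picks: 2.

2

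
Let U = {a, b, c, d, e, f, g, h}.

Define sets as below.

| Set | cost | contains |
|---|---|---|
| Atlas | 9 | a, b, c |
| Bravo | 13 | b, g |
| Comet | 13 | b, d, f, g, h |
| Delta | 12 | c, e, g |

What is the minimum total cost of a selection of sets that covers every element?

Atlas, Comet, Delta together cover every element (Atlas ∪ Comet ∪ Delta = {a, b, c, d, e, f, g, h}); total cost 9 + 13 + 12 = 34.
No covering selection has total cost below 34.

34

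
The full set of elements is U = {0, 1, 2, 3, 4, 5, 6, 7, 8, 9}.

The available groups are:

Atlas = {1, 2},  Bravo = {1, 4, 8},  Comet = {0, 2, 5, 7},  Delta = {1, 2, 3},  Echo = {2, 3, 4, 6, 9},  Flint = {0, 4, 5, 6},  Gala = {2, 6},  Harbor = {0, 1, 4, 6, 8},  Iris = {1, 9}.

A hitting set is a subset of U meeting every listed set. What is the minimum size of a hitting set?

Take H = {1, 5, 6}. Each listed group contains at least one of these, so H is a hitting set of size 3.
No choice of 2 elements meets every group, so 3 is the minimum.

3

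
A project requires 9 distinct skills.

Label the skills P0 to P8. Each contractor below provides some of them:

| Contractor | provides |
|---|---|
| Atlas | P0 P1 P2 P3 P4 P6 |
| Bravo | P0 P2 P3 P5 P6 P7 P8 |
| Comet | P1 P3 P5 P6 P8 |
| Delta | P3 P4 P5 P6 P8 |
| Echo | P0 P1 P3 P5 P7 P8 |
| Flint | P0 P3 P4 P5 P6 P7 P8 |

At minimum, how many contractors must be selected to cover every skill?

2

Take {Atlas, Echo}. Their union is {P0, P1, P2, P3, P4, P5, P6, P7, P8}, which is all 9 skills.
No single contractor has all 9 skills (the largest, Bravo, has 7), so 2 is optimal.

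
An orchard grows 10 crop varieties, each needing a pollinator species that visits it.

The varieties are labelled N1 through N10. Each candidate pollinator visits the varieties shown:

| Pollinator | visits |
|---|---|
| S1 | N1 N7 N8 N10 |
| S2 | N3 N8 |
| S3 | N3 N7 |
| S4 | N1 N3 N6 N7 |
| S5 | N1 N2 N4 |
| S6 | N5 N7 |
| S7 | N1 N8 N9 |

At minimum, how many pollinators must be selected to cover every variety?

S1 and S4 and S5 and S6 and S7 together: S1 ∪ S4 ∪ S5 ∪ S6 ∪ S7 = {N1, N2, N3, N4, N5, N6, N7, N8, N9, N10} — every variety is covered.
No 4 of the 7 pollinators cover everything (all 35 combinations miss at least one variety), so 5 is optimal.

5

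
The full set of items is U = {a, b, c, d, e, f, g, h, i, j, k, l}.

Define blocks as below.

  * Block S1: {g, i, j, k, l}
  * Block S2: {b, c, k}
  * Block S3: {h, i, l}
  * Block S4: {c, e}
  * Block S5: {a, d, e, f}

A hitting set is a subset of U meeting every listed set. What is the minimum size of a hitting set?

3

The 3 items {e, h, k} hit every block.
The blocks S2, S3, S5 are pairwise disjoint, so any hitting set needs a separate item for each — at least 3. Hence 3 is optimal.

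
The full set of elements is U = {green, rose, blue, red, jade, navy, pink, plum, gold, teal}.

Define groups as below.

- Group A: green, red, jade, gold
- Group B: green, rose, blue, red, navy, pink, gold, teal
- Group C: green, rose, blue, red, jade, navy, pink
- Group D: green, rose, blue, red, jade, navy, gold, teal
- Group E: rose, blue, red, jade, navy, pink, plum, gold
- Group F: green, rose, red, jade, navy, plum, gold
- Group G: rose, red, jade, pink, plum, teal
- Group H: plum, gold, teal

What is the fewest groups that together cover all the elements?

B and E cover everything between them: the union {green, rose, blue, red, jade, navy, pink, plum, gold, teal} is all of U.
No single group has all 10 elements (the largest, B, has 8), so 2 is optimal.

2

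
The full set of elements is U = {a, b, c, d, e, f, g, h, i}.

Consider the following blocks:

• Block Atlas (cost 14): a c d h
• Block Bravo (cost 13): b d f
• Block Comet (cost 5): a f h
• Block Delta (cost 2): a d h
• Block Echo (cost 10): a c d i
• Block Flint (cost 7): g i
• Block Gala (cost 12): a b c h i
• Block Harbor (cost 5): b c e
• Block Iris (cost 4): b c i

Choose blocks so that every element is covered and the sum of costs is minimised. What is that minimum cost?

Comet, Delta, Flint, Harbor together cover every element (Comet ∪ Delta ∪ Flint ∪ Harbor = {a, b, c, d, e, f, g, h, i}); total cost 5 + 2 + 7 + 5 = 19.
The greedy pick Delta, Iris, Comet, Harbor, Flint costs 23; no covering selection beats 19.

19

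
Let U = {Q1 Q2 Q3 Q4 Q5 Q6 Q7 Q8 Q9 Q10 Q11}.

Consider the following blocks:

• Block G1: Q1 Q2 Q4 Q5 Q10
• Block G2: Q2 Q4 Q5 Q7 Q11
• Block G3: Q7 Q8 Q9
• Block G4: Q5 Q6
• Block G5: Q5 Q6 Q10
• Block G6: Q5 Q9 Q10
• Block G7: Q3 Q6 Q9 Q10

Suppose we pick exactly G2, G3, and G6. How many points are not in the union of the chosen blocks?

Union of G2, G3, G6 = {Q2, Q4, Q5, Q7, Q8, Q9, Q10, Q11}.
Not covered: Q1, Q3, Q6 — 3 points.

3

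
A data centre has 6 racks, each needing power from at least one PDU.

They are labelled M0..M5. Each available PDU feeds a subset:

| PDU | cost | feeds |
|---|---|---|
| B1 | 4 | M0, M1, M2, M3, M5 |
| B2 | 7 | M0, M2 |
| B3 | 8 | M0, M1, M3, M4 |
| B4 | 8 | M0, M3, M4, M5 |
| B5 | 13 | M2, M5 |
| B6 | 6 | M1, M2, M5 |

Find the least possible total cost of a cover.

B1, B4 together cover every rack (B1 ∪ B4 = {M0, M1, M2, M3, M4, M5}); total cost 4 + 8 = 12.
No covering selection has total cost below 12.

12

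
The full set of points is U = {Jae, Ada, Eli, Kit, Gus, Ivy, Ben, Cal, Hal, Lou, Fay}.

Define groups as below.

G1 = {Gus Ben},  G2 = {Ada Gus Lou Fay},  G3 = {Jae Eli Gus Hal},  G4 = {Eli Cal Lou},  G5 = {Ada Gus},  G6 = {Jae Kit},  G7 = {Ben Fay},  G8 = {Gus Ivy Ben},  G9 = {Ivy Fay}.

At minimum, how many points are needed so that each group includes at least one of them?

Take H = {Jae, Gus, Lou, Fay}. Each listed group contains at least one of these, so H is a hitting set of size 4.
The groups G4, G5, G6, G7 are pairwise disjoint, so any hitting set needs a separate point for each — at least 4. Hence 4 is optimal.

4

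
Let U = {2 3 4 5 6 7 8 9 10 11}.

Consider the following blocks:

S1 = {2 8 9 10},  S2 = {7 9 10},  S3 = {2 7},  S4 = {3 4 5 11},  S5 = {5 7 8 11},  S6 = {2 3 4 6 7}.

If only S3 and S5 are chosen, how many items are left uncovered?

Union of S3, S5 = {2, 5, 7, 8, 11}.
Not covered: 3, 4, 6, 9, 10 — 5 items.

5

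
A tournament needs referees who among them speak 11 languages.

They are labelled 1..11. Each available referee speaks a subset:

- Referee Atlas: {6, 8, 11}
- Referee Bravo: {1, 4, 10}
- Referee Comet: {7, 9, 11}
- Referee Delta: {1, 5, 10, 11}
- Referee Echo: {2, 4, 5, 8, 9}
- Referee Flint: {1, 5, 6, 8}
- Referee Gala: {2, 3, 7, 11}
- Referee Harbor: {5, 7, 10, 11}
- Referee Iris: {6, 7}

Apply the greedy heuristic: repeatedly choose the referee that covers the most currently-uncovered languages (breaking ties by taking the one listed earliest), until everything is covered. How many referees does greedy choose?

Greedy: pick Echo (covers 5 new) → pick Delta (covers 3 new) → pick Gala (covers 2 new) → pick Atlas (covers 1 new). Total picks: 4.

4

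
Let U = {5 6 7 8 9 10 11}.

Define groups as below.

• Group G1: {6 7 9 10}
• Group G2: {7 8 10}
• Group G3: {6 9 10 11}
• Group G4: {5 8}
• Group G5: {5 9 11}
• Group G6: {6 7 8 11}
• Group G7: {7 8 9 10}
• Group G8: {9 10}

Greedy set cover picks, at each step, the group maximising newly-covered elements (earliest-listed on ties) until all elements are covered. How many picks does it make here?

3

Greedy: pick G1 (covers 4 new) → pick G4 (covers 2 new) → pick G3 (covers 1 new). Total picks: 3.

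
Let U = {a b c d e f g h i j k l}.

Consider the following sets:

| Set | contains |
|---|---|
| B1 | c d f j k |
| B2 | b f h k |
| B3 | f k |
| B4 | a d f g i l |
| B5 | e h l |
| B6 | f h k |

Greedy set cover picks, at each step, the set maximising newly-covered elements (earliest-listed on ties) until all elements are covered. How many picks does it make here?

4

Greedy: pick B4 (covers 6 new) → pick B1 (covers 3 new) → pick B2 (covers 2 new) → pick B5 (covers 1 new). Total picks: 4.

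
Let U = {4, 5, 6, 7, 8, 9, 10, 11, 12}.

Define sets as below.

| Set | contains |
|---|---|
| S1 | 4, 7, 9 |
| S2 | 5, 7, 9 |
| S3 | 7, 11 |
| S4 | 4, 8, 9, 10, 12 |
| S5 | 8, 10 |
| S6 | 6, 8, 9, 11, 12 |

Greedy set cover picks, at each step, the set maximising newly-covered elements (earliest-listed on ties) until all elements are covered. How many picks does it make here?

3

Greedy: pick S4 (covers 5 new) → pick S2 (covers 2 new) → pick S6 (covers 2 new). Total picks: 3.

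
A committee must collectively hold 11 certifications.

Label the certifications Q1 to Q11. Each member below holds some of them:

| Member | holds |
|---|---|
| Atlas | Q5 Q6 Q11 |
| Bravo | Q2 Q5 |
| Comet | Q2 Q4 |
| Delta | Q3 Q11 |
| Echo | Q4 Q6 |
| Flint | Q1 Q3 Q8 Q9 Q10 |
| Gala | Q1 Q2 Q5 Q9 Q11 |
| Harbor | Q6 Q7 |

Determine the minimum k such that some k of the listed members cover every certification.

4

Comet and Flint and Gala and Harbor together: Comet ∪ Flint ∪ Gala ∪ Harbor = {Q1, Q2, Q3, Q4, Q5, Q6, Q7, Q8, Q9, Q10, Q11} — every certification is covered.
No 3 of the 8 members cover everything (all 56 combinations miss at least one certification), so 4 is optimal.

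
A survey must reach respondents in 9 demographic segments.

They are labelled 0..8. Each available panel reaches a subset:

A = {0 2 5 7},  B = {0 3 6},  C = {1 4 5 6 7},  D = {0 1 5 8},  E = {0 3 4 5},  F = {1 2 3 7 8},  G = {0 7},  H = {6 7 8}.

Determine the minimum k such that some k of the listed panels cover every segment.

3

B and C and F together: B ∪ C ∪ F = {0, 1, 2, 3, 4, 5, 6, 7, 8} — every segment is covered.
No 2 of the 8 panels cover everything (all 28 combinations miss at least one segment), so 3 is optimal.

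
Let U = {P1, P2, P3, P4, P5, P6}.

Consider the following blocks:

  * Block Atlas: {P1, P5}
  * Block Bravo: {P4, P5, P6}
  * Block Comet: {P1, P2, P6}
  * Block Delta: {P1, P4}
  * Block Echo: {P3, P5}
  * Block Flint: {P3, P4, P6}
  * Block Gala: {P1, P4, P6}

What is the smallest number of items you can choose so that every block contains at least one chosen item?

The 3 items {P1, P3, P6} hit every block.
No choice of 2 items meets every block, so 3 is the minimum.

3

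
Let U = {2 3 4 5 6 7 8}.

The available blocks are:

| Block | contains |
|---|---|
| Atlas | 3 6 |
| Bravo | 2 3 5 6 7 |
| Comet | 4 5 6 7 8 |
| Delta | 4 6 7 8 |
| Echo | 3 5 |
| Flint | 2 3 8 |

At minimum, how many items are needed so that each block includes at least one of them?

H = {3, 7} meets every block (each contains at least one member of H), and |H| = 2.
The blocks Delta, Echo are pairwise disjoint, so any hitting set needs a separate item for each — at least 2. Hence 2 is optimal.

2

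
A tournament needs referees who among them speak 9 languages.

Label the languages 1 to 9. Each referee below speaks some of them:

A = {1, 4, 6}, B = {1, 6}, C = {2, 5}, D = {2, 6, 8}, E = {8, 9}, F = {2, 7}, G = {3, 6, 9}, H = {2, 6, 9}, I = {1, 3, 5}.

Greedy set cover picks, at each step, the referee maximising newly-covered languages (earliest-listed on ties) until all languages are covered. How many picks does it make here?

Greedy: pick A (covers 3 new) → pick C (covers 2 new) → pick E (covers 2 new) → pick F (covers 1 new) → pick G (covers 1 new). Total picks: 5.
(The true minimum cover uses only 4 referees, so greedy is not optimal here.)

5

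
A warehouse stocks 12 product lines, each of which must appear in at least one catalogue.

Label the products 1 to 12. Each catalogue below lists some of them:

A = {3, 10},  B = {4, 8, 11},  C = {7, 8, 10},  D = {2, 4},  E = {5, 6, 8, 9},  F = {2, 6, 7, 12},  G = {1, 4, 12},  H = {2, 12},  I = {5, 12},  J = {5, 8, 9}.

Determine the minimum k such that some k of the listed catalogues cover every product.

5

Take {A, B, F, G, J}. Their union is {1, 2, 3, 4, 5, 6, 7, 8, 9, 10, 11, 12}, which is all 12 products.
No 4 of the 10 catalogues cover everything (all 210 combinations miss at least one product), so 5 is optimal.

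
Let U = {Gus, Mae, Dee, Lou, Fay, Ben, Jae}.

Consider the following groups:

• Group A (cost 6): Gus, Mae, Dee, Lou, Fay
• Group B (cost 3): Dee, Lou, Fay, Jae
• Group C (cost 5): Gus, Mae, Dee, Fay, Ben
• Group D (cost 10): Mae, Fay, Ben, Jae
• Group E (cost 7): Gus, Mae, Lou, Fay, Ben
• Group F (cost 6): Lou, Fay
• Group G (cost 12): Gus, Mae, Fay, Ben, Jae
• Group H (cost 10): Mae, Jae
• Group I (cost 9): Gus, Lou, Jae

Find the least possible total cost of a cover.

8

B, C together cover every item (B ∪ C = {Gus, Mae, Dee, Lou, Fay, Ben, Jae}); total cost 3 + 5 = 8.
No covering selection has total cost below 8.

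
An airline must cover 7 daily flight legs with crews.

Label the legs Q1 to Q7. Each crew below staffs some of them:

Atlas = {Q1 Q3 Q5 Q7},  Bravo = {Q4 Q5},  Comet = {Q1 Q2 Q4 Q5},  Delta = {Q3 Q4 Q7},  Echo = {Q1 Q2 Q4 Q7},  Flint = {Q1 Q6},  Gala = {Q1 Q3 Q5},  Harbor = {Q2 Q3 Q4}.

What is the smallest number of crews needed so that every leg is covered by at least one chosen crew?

Atlas and Comet and Flint together: Atlas ∪ Comet ∪ Flint = {Q1, Q2, Q3, Q4, Q5, Q6, Q7} — every leg is covered.
Only Flint contains Q6, so Flint is forced; the remaining 5 legs need at least 2 more crews (each remaining crew adds at most 3) — so at least 3 crews are needed, and 3 is optimal.

3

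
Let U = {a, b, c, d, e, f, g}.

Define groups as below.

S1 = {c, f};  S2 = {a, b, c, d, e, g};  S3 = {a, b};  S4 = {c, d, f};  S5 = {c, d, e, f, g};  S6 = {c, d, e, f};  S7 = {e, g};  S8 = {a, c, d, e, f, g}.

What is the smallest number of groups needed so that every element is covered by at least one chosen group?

S2 and S5 together: S2 ∪ S5 = {a, b, c, d, e, f, g} — every element is covered.
No single group has all 7 elements (the largest, S2, has 6), so 2 is optimal.

2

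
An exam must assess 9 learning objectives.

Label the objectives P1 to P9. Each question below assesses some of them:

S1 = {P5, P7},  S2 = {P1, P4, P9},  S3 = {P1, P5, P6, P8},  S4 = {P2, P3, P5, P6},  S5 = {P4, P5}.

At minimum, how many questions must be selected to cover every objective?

S1 and S2 and S3 and S4 together: S1 ∪ S2 ∪ S3 ∪ S4 = {P1, P2, P3, P4, P5, P6, P7, P8, P9} — every objective is covered.
Only S1 contains P7, so S1 is forced; the remaining 7 objectives need at least 3 more questions (each remaining question adds at most 3) — so at least 4 questions are needed, and 4 is optimal.

4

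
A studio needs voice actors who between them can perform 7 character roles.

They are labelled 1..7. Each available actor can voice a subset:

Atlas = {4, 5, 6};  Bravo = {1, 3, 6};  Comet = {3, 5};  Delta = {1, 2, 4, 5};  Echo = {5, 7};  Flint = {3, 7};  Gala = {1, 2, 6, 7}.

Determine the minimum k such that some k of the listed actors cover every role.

Bravo and Delta and Echo together: Bravo ∪ Delta ∪ Echo = {1, 2, 3, 4, 5, 6, 7} — every role is covered.
No 2 of the 7 actors cover everything (all 21 combinations miss at least one role), so 3 is optimal.

3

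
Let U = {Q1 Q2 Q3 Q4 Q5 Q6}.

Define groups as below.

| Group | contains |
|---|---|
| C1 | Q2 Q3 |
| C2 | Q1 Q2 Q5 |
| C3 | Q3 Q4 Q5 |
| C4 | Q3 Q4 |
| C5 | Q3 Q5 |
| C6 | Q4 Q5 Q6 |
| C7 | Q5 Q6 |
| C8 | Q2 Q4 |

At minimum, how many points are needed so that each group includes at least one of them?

Take H = {Q2, Q3, Q6}. Each listed group contains at least one of these, so H is a hitting set of size 3.
No choice of 2 points meets every group, so 3 is the minimum.

3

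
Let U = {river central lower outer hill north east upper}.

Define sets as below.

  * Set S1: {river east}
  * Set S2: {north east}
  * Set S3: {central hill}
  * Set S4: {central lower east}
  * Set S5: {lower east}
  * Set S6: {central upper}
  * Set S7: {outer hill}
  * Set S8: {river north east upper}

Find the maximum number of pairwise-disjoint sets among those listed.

3

S1, S6, S7 are pairwise disjoint (S1={river,east}; S6={central,upper}; S7={outer,hill}).
Every remaining set overlaps one of these, and no 4 of the listed sets are pairwise disjoint, so 3 is the maximum.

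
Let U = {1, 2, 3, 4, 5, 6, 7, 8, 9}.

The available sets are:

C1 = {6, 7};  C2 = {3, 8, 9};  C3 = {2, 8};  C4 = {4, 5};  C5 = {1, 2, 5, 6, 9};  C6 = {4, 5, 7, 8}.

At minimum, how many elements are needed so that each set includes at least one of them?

3

H = {5, 7, 8} meets every set (each contains at least one member of H), and |H| = 3.
The sets C1, C3, C4 are pairwise disjoint, so any hitting set needs a separate element for each — at least 3. Hence 3 is optimal.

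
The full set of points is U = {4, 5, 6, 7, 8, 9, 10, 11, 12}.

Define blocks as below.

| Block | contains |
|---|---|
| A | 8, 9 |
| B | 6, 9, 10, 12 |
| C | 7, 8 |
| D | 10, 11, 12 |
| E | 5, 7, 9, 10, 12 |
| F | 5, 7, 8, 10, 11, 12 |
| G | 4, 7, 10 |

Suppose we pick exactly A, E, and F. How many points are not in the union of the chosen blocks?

2

Union of A, E, F = {5, 7, 8, 9, 10, 11, 12}.
Not covered: 4, 6 — 2 points.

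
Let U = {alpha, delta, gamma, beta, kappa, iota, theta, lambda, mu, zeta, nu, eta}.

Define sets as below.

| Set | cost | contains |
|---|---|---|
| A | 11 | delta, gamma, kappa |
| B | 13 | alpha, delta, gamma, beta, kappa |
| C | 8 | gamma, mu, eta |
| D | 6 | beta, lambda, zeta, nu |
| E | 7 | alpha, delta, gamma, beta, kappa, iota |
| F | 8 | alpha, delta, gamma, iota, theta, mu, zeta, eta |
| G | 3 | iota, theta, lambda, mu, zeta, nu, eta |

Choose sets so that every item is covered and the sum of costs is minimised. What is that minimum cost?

10

E, G together cover every item (E ∪ G = {alpha, delta, gamma, beta, kappa, iota, theta, lambda, mu, zeta, nu, eta}); total cost 7 + 3 = 10.
No covering selection has total cost below 10.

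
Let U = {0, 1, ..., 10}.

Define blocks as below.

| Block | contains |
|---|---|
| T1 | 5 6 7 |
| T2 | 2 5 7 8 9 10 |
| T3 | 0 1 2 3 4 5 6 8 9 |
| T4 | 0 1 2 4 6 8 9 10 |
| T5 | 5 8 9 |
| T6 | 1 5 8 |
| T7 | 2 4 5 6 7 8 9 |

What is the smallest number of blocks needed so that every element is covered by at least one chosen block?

2

T2 and T3 together: T2 ∪ T3 = {0, 1, 2, 3, 4, 5, 6, 7, 8, 9, 10} — every element is covered.
No single block has all 11 elements (the largest, T3, has 9), so 2 is optimal.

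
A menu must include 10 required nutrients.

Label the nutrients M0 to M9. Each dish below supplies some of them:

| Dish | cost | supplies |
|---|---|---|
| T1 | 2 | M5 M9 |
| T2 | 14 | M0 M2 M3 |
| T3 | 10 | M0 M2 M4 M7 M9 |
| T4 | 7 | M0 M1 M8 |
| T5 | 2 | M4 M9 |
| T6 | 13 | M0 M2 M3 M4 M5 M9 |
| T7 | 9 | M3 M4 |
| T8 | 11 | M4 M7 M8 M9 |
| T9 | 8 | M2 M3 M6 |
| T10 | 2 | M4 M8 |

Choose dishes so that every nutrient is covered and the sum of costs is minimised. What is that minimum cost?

T1, T3, T4, T9 together cover every nutrient (T1 ∪ T3 ∪ T4 ∪ T9 = {M0, M1, M2, M3, M4, M5, M6, M7, M8, M9}); total cost 2 + 10 + 7 + 8 = 27.
The greedy pick T1, T10, T9, T4, T3 costs 29; no covering selection beats 27.

27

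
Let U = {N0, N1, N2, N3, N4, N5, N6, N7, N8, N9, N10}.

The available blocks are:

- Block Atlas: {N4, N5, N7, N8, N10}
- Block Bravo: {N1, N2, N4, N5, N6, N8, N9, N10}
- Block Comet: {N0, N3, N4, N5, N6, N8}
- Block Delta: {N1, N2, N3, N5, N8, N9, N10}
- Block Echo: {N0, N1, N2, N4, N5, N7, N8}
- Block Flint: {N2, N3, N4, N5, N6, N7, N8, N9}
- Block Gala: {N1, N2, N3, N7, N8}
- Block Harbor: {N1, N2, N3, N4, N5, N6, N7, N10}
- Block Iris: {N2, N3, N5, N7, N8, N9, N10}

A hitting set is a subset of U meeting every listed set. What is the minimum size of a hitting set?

2

The 2 points {N4, N8} hit every block.
No single point lies in every block, so at least 2 are needed and 2 is optimal.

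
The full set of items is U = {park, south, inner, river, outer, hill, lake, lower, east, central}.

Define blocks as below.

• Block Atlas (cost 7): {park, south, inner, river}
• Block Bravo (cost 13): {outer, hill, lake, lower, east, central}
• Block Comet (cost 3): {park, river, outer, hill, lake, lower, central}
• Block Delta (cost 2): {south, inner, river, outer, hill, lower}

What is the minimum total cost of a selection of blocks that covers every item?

18

Bravo, Comet, Delta together cover every item (Bravo ∪ Comet ∪ Delta = {park, south, inner, river, outer, hill, lake, lower, east, central}); total cost 13 + 3 + 2 = 18.
No covering selection has total cost below 18.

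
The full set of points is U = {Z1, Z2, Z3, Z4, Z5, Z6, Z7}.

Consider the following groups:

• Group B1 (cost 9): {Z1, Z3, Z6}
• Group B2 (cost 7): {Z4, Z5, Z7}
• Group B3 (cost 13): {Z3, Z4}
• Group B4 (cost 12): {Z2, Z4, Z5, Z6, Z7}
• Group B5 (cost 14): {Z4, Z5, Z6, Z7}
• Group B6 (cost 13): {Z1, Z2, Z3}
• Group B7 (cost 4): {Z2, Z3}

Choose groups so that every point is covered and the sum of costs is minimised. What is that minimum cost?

B1, B2, B7 together cover every point (B1 ∪ B2 ∪ B7 = {Z1, Z2, Z3, Z4, Z5, Z6, Z7}); total cost 9 + 7 + 4 = 20.
No covering selection has total cost below 20.

20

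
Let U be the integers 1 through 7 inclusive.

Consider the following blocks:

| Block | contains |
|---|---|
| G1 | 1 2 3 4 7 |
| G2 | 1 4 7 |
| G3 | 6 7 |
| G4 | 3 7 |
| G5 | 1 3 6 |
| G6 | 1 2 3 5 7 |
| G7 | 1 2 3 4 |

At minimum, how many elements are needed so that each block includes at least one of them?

Take H = {3, 7}. Each listed block contains at least one of these, so H is a hitting set of size 2.
The blocks G3, G7 are pairwise disjoint, so any hitting set needs a separate element for each — at least 2. Hence 2 is optimal.

2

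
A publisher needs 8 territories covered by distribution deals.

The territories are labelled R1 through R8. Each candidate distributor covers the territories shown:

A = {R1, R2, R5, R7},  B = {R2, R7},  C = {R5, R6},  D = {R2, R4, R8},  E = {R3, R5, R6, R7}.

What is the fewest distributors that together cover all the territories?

Take {A, D, E}. Their union is {R1, R2, R3, R4, R5, R6, R7, R8}, which is all 8 territories.
Only A contains R1, so A is forced; the remaining 4 territories need at least 2 more distributors (each remaining distributor adds at most 2) — so at least 3 distributors are needed, and 3 is optimal.

3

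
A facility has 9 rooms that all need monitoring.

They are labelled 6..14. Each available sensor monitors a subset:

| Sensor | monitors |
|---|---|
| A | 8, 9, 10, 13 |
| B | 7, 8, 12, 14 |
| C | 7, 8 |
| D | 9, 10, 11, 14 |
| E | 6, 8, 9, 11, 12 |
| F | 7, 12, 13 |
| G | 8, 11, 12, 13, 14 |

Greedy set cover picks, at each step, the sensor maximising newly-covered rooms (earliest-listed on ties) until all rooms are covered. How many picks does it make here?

Greedy: pick E (covers 5 new) → pick A (covers 2 new) → pick B (covers 2 new). Total picks: 3.

3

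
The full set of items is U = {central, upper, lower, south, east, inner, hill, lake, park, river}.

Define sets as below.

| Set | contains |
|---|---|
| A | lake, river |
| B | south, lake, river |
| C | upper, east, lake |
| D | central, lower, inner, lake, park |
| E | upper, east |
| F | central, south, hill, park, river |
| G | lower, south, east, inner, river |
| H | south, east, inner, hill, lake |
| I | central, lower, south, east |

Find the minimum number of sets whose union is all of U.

Take {C, D, F}. Their union is {central, upper, lower, south, east, inner, hill, lake, park, river}, which is all 10 items.
No 2 of the 9 sets cover everything (all 36 combinations miss at least one item), so 3 is optimal.

3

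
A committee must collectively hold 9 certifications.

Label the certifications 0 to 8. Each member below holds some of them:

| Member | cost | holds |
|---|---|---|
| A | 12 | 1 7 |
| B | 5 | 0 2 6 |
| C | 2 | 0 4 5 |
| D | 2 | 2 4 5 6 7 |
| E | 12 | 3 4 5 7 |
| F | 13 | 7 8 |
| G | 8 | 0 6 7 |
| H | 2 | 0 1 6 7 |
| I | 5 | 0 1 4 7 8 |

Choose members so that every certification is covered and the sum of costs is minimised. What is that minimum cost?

19

D, E, I together cover every certification (D ∪ E ∪ I = {0, 1, 2, 3, 4, 5, 6, 7, 8}); total cost 2 + 12 + 5 = 19.
The greedy pick D, H, I, E costs 21; no covering selection beats 19.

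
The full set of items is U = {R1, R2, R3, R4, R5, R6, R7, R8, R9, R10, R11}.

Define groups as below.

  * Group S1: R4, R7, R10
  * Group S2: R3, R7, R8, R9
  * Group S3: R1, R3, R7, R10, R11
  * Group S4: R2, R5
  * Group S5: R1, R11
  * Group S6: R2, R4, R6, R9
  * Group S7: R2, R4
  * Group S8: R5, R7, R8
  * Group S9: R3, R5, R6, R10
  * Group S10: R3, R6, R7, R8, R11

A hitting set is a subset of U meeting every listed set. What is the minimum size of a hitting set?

4

H = {R2, R8, R10, R11} meets every group (each contains at least one member of H), and |H| = 4.
No choice of 3 items meets every group, so 4 is the minimum.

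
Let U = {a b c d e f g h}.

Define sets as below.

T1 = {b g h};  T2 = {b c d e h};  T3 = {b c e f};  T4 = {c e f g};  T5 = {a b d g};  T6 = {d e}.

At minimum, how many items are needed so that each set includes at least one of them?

Take T = {b, e}. Each listed set contains at least one of these, so T is a hitting set of size 2.
The sets T1, T6 are pairwise disjoint, so any hitting set needs a separate item for each — at least 2. Hence 2 is optimal.

2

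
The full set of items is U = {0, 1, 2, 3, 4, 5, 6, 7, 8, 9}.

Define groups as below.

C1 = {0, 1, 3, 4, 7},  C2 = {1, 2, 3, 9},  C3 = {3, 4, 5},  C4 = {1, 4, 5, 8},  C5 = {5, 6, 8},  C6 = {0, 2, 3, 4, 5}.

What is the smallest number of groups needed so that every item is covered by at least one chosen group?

3

C1 and C2 and C5 together: C1 ∪ C2 ∪ C5 = {0, 1, 2, 3, 4, 5, 6, 7, 8, 9} — every item is covered.
Only C5 contains 6, so C5 is forced; the remaining 7 items need at least 2 more groups (each remaining group adds at most 5) — so at least 3 groups are needed, and 3 is optimal.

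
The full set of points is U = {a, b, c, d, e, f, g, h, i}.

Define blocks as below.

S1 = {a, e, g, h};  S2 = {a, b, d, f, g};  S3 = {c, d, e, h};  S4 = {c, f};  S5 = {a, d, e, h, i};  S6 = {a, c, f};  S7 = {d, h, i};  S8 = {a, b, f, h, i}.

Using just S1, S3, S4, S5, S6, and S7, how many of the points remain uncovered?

1

Union of S1, S3, S4, S5, S6, S7 = {a, c, d, e, f, g, h, i}.
Not covered: b — 1 point.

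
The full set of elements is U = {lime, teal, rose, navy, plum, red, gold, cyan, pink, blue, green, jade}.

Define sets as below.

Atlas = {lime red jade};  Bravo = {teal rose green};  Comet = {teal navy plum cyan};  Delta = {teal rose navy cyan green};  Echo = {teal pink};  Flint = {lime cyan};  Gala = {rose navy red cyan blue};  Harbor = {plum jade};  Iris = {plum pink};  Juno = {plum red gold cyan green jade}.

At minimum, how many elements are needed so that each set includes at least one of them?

Take H = {teal, cyan, pink, jade}. Each listed set contains at least one of these, so H is a hitting set of size 4.
No choice of 3 elements meets every set, so 4 is the minimum.

4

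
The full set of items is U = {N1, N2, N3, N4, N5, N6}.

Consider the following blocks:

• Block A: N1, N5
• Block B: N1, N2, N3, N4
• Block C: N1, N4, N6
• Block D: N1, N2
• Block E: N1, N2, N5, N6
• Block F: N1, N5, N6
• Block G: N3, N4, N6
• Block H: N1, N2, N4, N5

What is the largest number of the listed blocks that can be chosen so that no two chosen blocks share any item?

2

A, G are pairwise disjoint (A={N1,N5}; G={N3,N4,N6}).
Every remaining block overlaps one of these, and no 3 of the listed blocks are pairwise disjoint, so 2 is the maximum.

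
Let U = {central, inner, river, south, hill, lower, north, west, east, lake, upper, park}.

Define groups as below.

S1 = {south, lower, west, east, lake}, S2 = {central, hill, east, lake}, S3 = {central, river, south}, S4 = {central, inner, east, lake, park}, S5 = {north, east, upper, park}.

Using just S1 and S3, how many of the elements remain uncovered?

5

Union of S1, S3 = {central, river, south, lower, west, east, lake}.
Not covered: inner, hill, north, upper, park — 5 elements.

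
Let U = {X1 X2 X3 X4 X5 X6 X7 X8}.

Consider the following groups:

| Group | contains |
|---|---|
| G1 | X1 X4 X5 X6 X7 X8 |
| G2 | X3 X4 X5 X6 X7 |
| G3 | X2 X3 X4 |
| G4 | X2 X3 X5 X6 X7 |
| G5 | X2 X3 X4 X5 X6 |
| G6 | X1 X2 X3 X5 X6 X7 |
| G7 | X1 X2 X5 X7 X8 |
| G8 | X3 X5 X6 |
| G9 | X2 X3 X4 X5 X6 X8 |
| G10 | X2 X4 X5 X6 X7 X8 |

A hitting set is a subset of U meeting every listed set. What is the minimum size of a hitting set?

2

The 2 items {X2, X6} hit every group.
No single item lies in every group, so at least 2 are needed and 2 is optimal.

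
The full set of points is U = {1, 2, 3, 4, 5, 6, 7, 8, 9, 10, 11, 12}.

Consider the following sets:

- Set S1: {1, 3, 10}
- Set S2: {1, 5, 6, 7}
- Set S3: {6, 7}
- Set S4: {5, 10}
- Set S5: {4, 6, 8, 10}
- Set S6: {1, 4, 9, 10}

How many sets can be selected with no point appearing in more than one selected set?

2

S3, S6 are pairwise disjoint (S3={6,7}; S6={1,4,9,10}).
Every remaining set overlaps one of these, and no 3 of the listed sets are pairwise disjoint, so 2 is the maximum.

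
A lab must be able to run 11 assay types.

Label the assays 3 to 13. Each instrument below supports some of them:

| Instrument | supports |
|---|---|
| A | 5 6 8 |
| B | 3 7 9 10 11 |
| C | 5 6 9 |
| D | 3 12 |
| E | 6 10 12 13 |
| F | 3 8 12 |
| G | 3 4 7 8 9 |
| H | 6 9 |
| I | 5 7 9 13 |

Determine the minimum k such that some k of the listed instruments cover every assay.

4

B and E and G and I together: B ∪ E ∪ G ∪ I = {3, 4, 5, 6, 7, 8, 9, 10, 11, 12, 13} — every assay is covered.
No 3 of the 9 instruments cover everything (all 84 combinations miss at least one assay), so 4 is optimal.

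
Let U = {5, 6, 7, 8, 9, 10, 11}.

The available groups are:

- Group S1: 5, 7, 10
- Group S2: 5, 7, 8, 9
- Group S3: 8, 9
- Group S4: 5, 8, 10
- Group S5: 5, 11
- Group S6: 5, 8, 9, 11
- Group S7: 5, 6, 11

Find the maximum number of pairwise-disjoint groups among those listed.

2

S3, S5 are pairwise disjoint (S3={8,9}; S5={5,11}).
Every remaining group overlaps one of these, and no 3 of the listed groups are pairwise disjoint, so 2 is the maximum.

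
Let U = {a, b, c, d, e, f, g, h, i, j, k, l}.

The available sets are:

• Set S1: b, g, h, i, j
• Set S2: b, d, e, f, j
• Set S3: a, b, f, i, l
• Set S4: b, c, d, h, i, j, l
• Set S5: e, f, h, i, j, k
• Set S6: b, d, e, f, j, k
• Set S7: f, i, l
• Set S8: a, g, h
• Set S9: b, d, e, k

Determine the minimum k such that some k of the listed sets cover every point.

3

Take {S4, S6, S8}. Their union is {a, b, c, d, e, f, g, h, i, j, k, l}, which is all 12 points.
Only S4 contains c, so S4 is forced; the remaining 5 points need at least 2 more sets (each remaining set adds at most 3) — so at least 3 sets are needed, and 3 is optimal.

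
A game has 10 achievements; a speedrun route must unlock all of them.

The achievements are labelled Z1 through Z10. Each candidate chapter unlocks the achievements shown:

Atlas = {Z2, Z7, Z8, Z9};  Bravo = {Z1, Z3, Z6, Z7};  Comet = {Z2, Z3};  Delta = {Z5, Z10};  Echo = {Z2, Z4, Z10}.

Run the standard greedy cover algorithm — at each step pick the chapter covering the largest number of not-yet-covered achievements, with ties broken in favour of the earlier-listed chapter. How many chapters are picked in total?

Greedy: pick Atlas (covers 4 new) → pick Bravo (covers 3 new) → pick Delta (covers 2 new) → pick Echo (covers 1 new). Total picks: 4.

4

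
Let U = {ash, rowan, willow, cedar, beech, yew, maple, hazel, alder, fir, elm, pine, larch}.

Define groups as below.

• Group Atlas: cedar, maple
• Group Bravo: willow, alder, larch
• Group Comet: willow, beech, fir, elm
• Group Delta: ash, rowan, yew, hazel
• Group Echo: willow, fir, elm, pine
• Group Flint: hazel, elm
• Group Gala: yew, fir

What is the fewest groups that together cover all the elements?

5

Take {Atlas, Bravo, Comet, Delta, Echo}. Their union is {ash, rowan, willow, cedar, beech, yew, maple, hazel, alder, fir, elm, pine, larch}, which is all 13 elements.
No 4 of the 7 groups cover everything (all 35 combinations miss at least one element), so 5 is optimal.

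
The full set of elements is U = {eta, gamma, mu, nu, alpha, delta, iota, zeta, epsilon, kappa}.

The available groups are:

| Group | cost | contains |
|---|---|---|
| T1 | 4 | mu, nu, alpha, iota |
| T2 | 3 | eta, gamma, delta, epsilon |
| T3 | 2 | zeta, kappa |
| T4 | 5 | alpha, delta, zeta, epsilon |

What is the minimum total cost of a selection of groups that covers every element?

9

T1, T2, T3 together cover every element (T1 ∪ T2 ∪ T3 = {eta, gamma, mu, nu, alpha, delta, iota, zeta, epsilon, kappa}); total cost 4 + 3 + 2 = 9.
No covering selection has total cost below 9.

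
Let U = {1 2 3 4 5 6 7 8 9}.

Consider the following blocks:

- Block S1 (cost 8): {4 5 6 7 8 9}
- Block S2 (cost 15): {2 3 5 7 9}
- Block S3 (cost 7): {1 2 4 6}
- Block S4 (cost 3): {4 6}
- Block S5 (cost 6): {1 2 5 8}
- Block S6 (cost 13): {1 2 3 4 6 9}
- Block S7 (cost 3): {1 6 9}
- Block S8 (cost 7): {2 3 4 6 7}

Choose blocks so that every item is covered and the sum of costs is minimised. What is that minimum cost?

16

S5, S7, S8 together cover every item (S5 ∪ S7 ∪ S8 = {1, 2, 3, 4, 5, 6, 7, 8, 9}); total cost 6 + 3 + 7 = 16.
No covering selection has total cost below 16.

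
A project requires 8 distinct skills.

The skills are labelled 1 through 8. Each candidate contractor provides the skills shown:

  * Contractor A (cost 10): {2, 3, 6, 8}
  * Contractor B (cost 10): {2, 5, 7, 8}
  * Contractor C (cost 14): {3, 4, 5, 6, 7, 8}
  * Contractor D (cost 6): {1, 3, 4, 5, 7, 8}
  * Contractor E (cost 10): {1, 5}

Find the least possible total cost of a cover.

A, D together cover every skill (A ∪ D = {1, 2, 3, 4, 5, 6, 7, 8}); total cost 10 + 6 = 16.
No covering selection has total cost below 16.

16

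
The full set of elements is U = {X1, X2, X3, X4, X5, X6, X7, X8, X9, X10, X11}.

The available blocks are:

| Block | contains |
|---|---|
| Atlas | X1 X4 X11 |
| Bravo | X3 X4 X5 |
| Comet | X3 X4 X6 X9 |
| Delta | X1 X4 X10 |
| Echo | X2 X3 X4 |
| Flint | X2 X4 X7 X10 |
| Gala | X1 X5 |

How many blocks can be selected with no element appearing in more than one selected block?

Flint, Gala are pairwise disjoint (Flint={X2,X4,X7,X10}; Gala={X1,X5}).
Every remaining block overlaps one of these, and no 3 of the listed blocks are pairwise disjoint, so 2 is the maximum.

2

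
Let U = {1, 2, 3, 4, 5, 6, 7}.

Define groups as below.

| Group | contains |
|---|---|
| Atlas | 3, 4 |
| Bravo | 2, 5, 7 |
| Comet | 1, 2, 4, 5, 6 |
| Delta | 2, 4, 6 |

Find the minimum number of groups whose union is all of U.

Atlas and Bravo and Comet together: Atlas ∪ Bravo ∪ Comet = {1, 2, 3, 4, 5, 6, 7} — every item is covered.
Only Comet contains 1, so Comet is forced; the remaining 2 items need at least 2 more groups (each remaining group adds at most 1) — so at least 3 groups are needed, and 3 is optimal.

3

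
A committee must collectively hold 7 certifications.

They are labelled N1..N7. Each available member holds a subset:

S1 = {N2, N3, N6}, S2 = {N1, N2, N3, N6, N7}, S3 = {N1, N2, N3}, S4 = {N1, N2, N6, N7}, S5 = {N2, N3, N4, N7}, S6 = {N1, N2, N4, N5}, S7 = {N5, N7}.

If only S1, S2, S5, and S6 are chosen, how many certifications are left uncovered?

Union of S1, S2, S5, S6 = {N1, N2, N3, N4, N5, N6, N7} — that's every certification, so 0 are uncovered.

0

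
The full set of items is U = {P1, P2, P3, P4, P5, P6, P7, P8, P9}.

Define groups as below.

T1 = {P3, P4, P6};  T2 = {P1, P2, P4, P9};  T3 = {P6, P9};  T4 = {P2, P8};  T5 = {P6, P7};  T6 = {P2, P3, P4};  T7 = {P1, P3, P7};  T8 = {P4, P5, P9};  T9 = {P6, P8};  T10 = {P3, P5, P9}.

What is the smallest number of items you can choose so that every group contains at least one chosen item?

H = {P4, P7, P8, P9} meets every group (each contains at least one member of H), and |H| = 4.
No choice of 3 items meets every group, so 4 is the minimum.

4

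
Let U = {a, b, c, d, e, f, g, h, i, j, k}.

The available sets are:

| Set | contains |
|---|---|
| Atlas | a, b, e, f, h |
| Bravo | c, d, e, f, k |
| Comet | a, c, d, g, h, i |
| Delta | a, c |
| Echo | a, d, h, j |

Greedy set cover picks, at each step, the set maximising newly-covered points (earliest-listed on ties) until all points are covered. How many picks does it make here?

Greedy: pick Comet (covers 6 new) → pick Atlas (covers 3 new) → pick Bravo (covers 1 new) → pick Echo (covers 1 new). Total picks: 4.

4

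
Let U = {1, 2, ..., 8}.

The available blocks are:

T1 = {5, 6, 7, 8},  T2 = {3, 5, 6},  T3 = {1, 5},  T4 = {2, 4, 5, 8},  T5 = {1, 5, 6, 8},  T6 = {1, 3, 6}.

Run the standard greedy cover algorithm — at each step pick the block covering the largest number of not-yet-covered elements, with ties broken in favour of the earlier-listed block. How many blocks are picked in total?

3

Greedy: pick T1 (covers 4 new) → pick T4 (covers 2 new) → pick T6 (covers 2 new). Total picks: 3.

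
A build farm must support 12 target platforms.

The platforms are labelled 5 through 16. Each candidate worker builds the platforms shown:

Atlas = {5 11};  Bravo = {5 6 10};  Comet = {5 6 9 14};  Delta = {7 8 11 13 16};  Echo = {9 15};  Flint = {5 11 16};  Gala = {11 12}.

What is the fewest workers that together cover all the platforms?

Take {Bravo, Comet, Delta, Echo, Gala}. Their union is {5, 6, 7, 8, 9, 10, 11, 12, 13, 14, 15, 16}, which is all 12 platforms.
No 4 of the 7 workers cover everything (all 35 combinations miss at least one platform), so 5 is optimal.

5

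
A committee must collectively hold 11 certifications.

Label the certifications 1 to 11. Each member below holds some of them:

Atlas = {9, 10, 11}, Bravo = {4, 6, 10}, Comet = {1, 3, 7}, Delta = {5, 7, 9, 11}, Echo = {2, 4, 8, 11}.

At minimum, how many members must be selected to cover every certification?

4

Bravo and Comet and Delta and Echo together: Bravo ∪ Comet ∪ Delta ∪ Echo = {1, 2, 3, 4, 5, 6, 7, 8, 9, 10, 11} — every certification is covered.
Only Echo contains 2, so Echo is forced; the remaining 7 certifications need at least 3 more members (each remaining member adds at most 3) — so at least 4 members are needed, and 4 is optimal.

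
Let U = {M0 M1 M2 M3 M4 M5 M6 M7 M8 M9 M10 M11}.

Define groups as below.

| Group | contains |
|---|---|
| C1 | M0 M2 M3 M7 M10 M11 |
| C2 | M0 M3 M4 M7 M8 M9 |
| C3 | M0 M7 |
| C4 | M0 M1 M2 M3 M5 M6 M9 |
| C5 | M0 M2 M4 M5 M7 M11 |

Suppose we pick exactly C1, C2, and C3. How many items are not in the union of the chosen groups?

3

Union of C1, C2, C3 = {M0, M2, M3, M4, M7, M8, M9, M10, M11}.
Not covered: M1, M5, M6 — 3 items.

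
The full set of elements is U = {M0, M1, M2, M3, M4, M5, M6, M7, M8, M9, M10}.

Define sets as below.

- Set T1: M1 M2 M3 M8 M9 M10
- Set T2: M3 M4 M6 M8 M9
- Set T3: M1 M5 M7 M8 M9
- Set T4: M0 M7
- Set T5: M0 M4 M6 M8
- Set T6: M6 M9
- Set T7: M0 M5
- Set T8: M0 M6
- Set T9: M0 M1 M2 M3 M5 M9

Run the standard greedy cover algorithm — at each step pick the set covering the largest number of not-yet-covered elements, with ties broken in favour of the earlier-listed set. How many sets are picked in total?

Greedy: pick T1 (covers 6 new) → pick T5 (covers 3 new) → pick T3 (covers 2 new). Total picks: 3.

3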